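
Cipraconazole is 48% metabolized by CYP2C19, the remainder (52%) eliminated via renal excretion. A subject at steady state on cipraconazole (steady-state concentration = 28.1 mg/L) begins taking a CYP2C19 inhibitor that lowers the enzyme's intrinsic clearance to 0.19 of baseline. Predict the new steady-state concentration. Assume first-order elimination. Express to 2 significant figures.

46 mg/L

The CYP2C19 pathway (48% of clearance) drops to 0.19× activity: 0.48 × 0.19 = 0.0912.
The remaining 52% of clearance is unaffected.
New clearance relative to baseline: 0.0912 + 0.52 = 0.6112.
New steady-state concentration = baseline ÷ relative clearance = 28.1 / 0.6112 = 46 mg/L.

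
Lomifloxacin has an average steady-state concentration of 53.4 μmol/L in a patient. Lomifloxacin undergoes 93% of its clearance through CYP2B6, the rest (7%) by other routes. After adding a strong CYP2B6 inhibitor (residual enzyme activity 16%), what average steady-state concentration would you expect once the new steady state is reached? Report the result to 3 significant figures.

The CYP2B6 pathway (93% of clearance) drops to 0.16× activity: 0.93 × 0.16 = 0.1488.
Non-CYP routes (7%) are unchanged.
Relative clearance = 0.1488 + 0.07 = 0.2188.
With dosing unchanged, average steady-state concentration scales as 1/CL: 53.4 / 0.2188 = 244 μmol/L.

244 μmol/L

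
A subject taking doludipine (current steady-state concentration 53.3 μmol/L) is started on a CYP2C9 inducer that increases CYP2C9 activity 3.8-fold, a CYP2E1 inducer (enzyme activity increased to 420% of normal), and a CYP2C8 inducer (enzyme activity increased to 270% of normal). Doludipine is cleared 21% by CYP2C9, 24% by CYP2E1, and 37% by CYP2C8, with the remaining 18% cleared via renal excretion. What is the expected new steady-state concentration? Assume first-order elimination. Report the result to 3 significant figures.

CYP2C9: 0.21 × 3.8 = 0.798
CYP2E1: 0.24 × 4.2 = 1.008
CYP2C8: 0.37 × 2.7 = 0.999
Other: 0.18 (unchanged)
Relative clearance = 0.798 + 1.008 + 0.999 + 0.18 = 2.985.
Dividing the baseline by the relative clearance: 53.3 / 2.985 = 17.9 μmol/L.

17.9 μmol/L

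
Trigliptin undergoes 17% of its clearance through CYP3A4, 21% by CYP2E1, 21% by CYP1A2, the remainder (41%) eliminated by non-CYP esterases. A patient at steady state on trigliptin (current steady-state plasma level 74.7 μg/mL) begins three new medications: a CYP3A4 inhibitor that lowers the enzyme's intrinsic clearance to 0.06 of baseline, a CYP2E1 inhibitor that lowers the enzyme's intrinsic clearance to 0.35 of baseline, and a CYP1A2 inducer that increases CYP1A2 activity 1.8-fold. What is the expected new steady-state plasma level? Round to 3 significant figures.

85.7 μg/mL

CYP3A4: 0.17 × 0.06 = 0.0102
CYP2E1: 0.21 × 0.35 = 0.0735
CYP1A2: 0.21 × 1.8 = 0.378
Other: 0.41 (unchanged)
New clearance relative to baseline: 0.0102 + 0.0735 + 0.378 + 0.41 = 0.8717.
Steady-state plasma level ∝ 1/CL: new value = 74.7 / 0.8717 = 85.7 μg/mL.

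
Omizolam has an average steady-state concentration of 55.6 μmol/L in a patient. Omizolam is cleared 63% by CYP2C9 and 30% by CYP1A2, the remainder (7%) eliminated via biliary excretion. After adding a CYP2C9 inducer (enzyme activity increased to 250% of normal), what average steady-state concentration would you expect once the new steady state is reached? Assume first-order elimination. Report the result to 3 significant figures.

The CYP2C9 pathway (63% of clearance) is boosted to 2.5× activity: 0.63 × 2.5 = 1.575.
CYP1A2 (30%) and the residual 7% are unaffected.
Relative clearance = 1.575 + 0.3 + 0.07 = 1.945.
Average steady-state concentration ∝ 1/CL, so new value = 55.6 / 1.945 = 28.6 μmol/L.

28.6 μmol/L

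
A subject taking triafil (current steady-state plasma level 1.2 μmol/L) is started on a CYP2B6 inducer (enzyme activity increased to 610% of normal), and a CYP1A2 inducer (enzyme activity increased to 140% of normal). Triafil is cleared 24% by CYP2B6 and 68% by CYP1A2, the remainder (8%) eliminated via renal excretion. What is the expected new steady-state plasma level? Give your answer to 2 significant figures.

The CYP2B6 pathway (24% of clearance) is boosted to 6.1× activity: 0.24 × 6.1 = 1.464.
The CYP1A2 pathway (68% of clearance) is boosted to 1.4× activity: 0.68 × 1.4 = 0.952.
Non-CYP routes (8%) are unchanged.
New clearance relative to baseline: 1.464 + 0.952 + 0.08 = 2.496.
Steady-state plasma level ∝ 1/CL: new value = 1.2 / 2.496 = 0.48 μmol/L.

0.48 μmol/L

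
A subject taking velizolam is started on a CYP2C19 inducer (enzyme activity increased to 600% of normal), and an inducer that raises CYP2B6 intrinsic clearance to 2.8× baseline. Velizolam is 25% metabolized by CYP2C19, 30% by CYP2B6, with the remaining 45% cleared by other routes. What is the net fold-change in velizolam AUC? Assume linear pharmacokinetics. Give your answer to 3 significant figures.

The CYP2C19 pathway (25% of clearance) rises to 6× activity: 0.25 × 6 = 1.5.
The CYP2B6 pathway (30% of clearance) rises to 2.8× activity: 0.3 × 2.8 = 0.84.
Non-CYP routes (45%) are unchanged.
Relative clearance = 1.5 + 0.84 + 0.45 = 2.79.
AUC ∝ 1/CL: fold-change = 1 / 2.79 = 0.358.

0.358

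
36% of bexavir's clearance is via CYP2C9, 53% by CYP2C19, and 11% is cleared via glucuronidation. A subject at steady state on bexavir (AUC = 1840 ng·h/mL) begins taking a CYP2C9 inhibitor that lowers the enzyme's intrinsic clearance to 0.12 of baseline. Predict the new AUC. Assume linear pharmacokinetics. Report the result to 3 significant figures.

CYP2C9: 0.36 × 0.12 = 0.0432
CYP2C19: 0.53 (unchanged)
Other: 0.11 (unchanged)
Relative clearance = 0.0432 + 0.53 + 0.11 = 0.6832.
AUC ∝ 1/CL, so new value = 1840 / 0.6832 = 2.69 × 10³ ng·h/mL.

2.69 × 10³ ng·h/mL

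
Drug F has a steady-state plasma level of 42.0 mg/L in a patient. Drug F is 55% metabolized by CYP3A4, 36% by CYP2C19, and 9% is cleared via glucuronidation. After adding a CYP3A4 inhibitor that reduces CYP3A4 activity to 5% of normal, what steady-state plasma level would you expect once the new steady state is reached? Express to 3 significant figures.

The CYP3A4 pathway (55% of clearance) drops to 0.05× activity: 0.55 × 0.05 = 0.0275.
CYP2C19 (36%) and the residual 9% are unaffected.
New clearance relative to baseline: 0.0275 + 0.36 + 0.09 = 0.4775.
With dosing unchanged, steady-state plasma level scales as 1/CL: 42.0 / 0.4775 = 88.0 mg/L.

88.0 mg/L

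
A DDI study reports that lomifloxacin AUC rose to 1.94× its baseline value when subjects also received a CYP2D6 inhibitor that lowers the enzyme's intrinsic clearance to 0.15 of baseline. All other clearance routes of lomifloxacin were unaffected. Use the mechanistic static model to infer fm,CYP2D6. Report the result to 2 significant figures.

0.57

Call the CYP2D6 fraction fm. After the interaction, CL_new/CL_old = fm × 0.15 + (1 − fm).
AUC ratio = 1 / (new CL fraction), so new CL fraction = 1 / 1.94 = 0.5155.
fm × 0.15 + 1 − fm = 0.5155  ⇒  fm × (0.15 − 1) = −0.4845  ⇒  fm = 0.57.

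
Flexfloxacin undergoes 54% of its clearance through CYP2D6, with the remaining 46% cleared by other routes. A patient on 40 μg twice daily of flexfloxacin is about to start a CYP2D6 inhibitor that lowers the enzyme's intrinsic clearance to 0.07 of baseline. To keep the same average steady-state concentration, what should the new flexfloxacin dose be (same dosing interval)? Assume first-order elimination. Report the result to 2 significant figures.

20 μg

The CYP2D6 pathway (54% of clearance) falls to 0.07× activity: 0.54 × 0.07 = 0.0378.
The remaining 46% of clearance is unaffected.
New clearance relative to baseline: 0.0378 + 0.46 = 0.4978.
Css,avg = (dose rate)/CL, so holding Css fixed requires dose ∝ CL: 40 × 0.4978 = 20 μg.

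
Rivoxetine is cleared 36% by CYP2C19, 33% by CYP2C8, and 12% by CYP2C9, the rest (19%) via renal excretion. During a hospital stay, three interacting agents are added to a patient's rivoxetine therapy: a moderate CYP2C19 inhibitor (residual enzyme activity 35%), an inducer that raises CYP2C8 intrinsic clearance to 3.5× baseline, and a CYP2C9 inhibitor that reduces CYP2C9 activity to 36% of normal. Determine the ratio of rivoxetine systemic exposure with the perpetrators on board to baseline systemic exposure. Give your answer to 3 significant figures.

CYP2C19: 0.36 × 0.35 = 0.126
CYP2C8: 0.33 × 3.5 = 1.155
CYP2C9: 0.12 × 0.36 = 0.0432
Other: 0.19 (unchanged)
Relative clearance = 0.126 + 1.155 + 0.0432 + 0.19 = 1.5142.
Net systemic exposure ratio = 1 / 1.5142 = 0.660.

0.660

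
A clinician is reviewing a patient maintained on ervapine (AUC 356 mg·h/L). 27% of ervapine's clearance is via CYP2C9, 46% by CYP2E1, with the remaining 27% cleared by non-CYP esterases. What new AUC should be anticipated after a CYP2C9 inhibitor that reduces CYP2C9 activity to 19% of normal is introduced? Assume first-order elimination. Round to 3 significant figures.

456 mg·h/L

The CYP2C9 pathway (27% of clearance) is reduced to 0.19× activity: 0.27 × 0.19 = 0.0513.
CYP2E1 (46%) and the residual 27% are unaffected.
CL_new/CL_old = 0.0513 + 0.46 + 0.27 = 0.7813.
With dosing unchanged, AUC scales as 1/CL: 356 / 0.7813 = 456 mg·h/L.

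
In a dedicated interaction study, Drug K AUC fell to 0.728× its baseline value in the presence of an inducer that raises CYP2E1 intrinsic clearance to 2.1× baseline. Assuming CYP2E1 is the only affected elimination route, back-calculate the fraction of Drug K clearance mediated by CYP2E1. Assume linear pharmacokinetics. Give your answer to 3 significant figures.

0.340

Call the CYP2E1 fraction fm. After the interaction, CL_new/CL_old = fm × 2.1 + (1 − fm).
AUC ratio = 1 / (new CL fraction), so new CL fraction = 1 / 0.728 = 1.374.
fm × 2.1 + 1 − fm = 1.374  ⇒  fm × (2.1 − 1) = 0.3736  ⇒  fm = 0.340.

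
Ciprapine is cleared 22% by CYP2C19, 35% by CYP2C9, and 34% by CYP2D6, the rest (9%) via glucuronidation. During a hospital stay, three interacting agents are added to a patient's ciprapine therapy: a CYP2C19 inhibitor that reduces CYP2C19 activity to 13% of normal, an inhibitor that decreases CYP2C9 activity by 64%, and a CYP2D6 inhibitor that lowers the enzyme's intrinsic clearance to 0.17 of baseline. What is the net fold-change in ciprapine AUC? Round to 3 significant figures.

3.31

The CYP2C19 pathway (22% of clearance) is reduced to 0.13× activity: 0.22 × 0.13 = 0.0286.
The CYP2C9 pathway (35% of clearance) is reduced to 0.36× activity: 0.35 × 0.36 = 0.126.
The CYP2D6 pathway (34% of clearance) is reduced to 0.17× activity: 0.34 × 0.17 = 0.0578.
The remaining 9% of clearance is unaffected.
New clearance relative to baseline: 0.0286 + 0.126 + 0.0578 + 0.09 = 0.3024.
Because AUC varies inversely with clearance, the combined effect is 1 / 0.3024 = 3.31.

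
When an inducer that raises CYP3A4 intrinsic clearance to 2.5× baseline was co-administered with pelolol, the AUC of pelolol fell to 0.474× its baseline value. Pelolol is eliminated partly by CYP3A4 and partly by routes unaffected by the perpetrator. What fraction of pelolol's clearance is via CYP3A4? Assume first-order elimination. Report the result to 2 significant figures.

Call the CYP3A4 fraction fm. After the interaction, CL_new/CL_old = fm × 2.5 + (1 − fm).
AUC ratio = 1 / (new CL fraction), so new CL fraction = 1 / 0.474 = 2.11.
fm × 2.5 + 1 − fm = 2.11  ⇒  fm × (2.5 − 1) = 1.11  ⇒  fm = 0.74.

0.74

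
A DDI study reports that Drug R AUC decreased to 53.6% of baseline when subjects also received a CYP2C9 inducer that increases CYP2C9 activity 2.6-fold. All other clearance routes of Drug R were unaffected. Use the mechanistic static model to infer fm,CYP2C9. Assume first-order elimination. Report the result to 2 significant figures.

0.54

Call the CYP2C9 fraction fm. After the interaction, CL_new/CL_old = fm × 2.6 + (1 − fm).
AUC ratio = 1 / (new CL fraction), so new CL fraction = 1 / 0.536 = 1.866.
fm × 2.6 + 1 − fm = 1.866  ⇒  fm × (2.6 − 1) = 0.8657  ⇒  fm = 0.54.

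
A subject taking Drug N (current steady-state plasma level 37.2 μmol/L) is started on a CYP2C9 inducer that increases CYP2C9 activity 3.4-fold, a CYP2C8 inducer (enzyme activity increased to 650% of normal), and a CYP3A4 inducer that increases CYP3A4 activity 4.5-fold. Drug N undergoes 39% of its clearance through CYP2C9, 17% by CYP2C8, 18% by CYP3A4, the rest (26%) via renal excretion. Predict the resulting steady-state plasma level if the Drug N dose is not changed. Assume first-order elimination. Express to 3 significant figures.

CYP2C9: 0.39 × 3.4 = 1.326
CYP2C8: 0.17 × 6.5 = 1.105
CYP3A4: 0.18 × 4.5 = 0.81
Other: 0.26 (unchanged)
New clearance relative to baseline: 1.326 + 1.105 + 0.81 + 0.26 = 3.501.
Steady-state plasma level ∝ 1/CL: new value = 37.2 / 3.501 = 10.6 μmol/L.

10.6 μmol/L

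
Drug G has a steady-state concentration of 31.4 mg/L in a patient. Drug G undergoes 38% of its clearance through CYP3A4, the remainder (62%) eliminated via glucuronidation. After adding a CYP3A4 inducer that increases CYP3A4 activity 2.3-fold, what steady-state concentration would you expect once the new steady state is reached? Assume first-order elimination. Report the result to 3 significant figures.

CYP3A4: 0.38 × 2.3 = 0.874
Other: 0.62 (unchanged)
New clearance relative to baseline: 0.874 + 0.62 = 1.494.
New steady-state concentration = baseline ÷ relative clearance = 31.4 / 1.494 = 21.0 mg/L.

21.0 mg/L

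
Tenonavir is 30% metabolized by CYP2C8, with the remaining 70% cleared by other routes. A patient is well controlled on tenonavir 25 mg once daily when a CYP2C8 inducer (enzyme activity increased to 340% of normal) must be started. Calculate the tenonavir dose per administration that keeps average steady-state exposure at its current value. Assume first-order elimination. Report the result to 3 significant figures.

43.0 mg

The CYP2C8 pathway (30% of clearance) is boosted to 3.4× activity: 0.3 × 3.4 = 1.02.
The remaining 70% of clearance is unaffected.
Relative clearance = 1.02 + 0.7 = 1.72.
Exposure is unchanged when dose changes in proportion to clearance. New dose = 25 mg × 1.72 = 43.0 mg.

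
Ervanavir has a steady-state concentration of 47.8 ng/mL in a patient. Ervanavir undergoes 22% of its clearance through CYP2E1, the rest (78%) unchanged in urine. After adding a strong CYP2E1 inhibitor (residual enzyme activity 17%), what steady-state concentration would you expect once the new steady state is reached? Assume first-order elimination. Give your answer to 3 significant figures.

CYP2E1: 0.22 × 0.17 = 0.0374
Other: 0.78 (unchanged)
Relative clearance = 0.0374 + 0.78 = 0.8174.
Steady-state concentration ∝ 1/CL, so new value = 47.8 / 0.8174 = 58.5 ng/mL.

58.5 ng/mL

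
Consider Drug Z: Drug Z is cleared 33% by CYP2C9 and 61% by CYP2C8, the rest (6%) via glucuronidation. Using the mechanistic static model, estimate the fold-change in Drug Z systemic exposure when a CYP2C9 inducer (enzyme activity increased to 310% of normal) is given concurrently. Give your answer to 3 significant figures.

0.591

The CYP2C9 pathway (33% of clearance) is boosted to 3.1× activity: 0.33 × 3.1 = 1.023.
CYP2C8 (61%) and the residual 6% are unaffected.
CL_new/CL_old = 1.023 + 0.61 + 0.06 = 1.693.
Systemic exposure ratio = CL_old/CL_new = 1 / 1.693 = 0.591.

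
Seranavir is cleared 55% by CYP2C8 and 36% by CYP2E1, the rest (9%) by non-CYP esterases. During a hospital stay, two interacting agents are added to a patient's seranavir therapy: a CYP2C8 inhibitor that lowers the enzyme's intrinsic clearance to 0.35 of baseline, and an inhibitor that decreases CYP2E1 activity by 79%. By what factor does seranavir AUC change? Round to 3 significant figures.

2.79

CYP2C8: 0.55 × 0.35 = 0.1925
CYP2E1: 0.36 × 0.21 = 0.0756
Other: 0.09 (unchanged)
CL_new/CL_old = 0.1925 + 0.0756 + 0.09 = 0.3581.
Net AUC ratio = 1 / 0.3581 = 2.79.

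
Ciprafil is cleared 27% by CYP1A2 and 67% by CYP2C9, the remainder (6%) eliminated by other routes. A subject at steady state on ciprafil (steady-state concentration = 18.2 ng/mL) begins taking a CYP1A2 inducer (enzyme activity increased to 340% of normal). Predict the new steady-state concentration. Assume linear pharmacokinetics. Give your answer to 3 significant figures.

11.0 ng/mL

The CYP1A2 pathway (27% of clearance) increases to 3.4× activity: 0.27 × 3.4 = 0.918.
CYP2C9 (67%) and the residual 6% are unaffected.
New clearance relative to baseline: 0.918 + 0.67 + 0.06 = 1.648.
New steady-state concentration = baseline ÷ relative clearance = 18.2 / 1.648 = 11.0 ng/mL.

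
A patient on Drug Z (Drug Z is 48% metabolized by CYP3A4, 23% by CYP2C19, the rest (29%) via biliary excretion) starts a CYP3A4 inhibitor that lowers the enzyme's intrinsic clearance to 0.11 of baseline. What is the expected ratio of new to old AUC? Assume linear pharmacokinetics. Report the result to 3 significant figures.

1.75

The CYP3A4 pathway (48% of clearance) drops to 0.11× activity: 0.48 × 0.11 = 0.0528.
CYP2C19 (23%) and the residual 29% are unaffected.
Relative clearance = 0.0528 + 0.23 + 0.29 = 0.5728.
Since AUC ∝ 1/CL, the ratio is 1 / 0.5728 = 1.75.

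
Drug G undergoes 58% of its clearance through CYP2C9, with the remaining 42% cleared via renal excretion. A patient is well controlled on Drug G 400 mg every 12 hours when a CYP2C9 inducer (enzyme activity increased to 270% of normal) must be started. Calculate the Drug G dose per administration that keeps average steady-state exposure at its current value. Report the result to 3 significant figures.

794 mg

The CYP2C9 pathway (58% of clearance) increases to 2.7× activity: 0.58 × 2.7 = 1.566.
Non-CYP routes (42%) are unchanged.
New clearance relative to baseline: 1.566 + 0.42 = 1.986.
Css,avg = (dose rate)/CL, so holding Css fixed requires dose ∝ CL: 400 × 1.986 = 794 mg.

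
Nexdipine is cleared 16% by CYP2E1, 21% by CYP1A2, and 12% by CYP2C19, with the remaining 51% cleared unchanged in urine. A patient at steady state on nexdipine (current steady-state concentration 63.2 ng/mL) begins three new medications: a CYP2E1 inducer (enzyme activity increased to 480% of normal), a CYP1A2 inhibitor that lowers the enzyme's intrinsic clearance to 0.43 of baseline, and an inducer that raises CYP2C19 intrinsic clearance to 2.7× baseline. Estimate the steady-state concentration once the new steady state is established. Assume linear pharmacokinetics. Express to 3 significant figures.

The CYP2E1 pathway (16% of clearance) is boosted to 4.8× activity: 0.16 × 4.8 = 0.768.
The CYP1A2 pathway (21% of clearance) falls to 0.43× activity: 0.21 × 0.43 = 0.0903.
The CYP2C19 pathway (12% of clearance) increases to 2.7× activity: 0.12 × 2.7 = 0.324.
The remaining 51% of clearance is unaffected.
New clearance relative to baseline: 0.768 + 0.0903 + 0.324 + 0.51 = 1.6923.
Dividing the baseline by the relative clearance: 63.2 / 1.6923 = 37.3 ng/mL.

37.3 ng/mL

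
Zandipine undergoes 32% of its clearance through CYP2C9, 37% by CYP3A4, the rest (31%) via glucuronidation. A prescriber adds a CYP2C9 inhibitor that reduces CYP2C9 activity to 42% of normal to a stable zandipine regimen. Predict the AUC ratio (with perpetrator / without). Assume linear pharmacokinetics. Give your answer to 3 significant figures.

1.23

The CYP2C9 pathway (32% of clearance) falls to 0.42× activity: 0.32 × 0.42 = 0.1344.
CYP3A4 (37%) and the residual 31% are unaffected.
CL_new/CL_old = 0.1344 + 0.37 + 0.31 = 0.8144.
AUC ratio = CL_old/CL_new = 1 / 0.8144 = 1.23.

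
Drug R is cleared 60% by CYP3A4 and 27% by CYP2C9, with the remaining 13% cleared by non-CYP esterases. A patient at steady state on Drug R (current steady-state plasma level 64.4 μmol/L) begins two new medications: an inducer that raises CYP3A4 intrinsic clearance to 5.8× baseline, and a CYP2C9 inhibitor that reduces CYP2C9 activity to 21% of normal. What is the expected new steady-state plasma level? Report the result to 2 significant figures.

The CYP3A4 pathway (60% of clearance) is boosted to 5.8× activity: 0.6 × 5.8 = 3.48.
The CYP2C9 pathway (27% of clearance) falls to 0.21× activity: 0.27 × 0.21 = 0.0567.
The remaining 13% of clearance is unaffected.
New clearance relative to baseline: 3.48 + 0.0567 + 0.13 = 3.6667.
Steady-state plasma level ∝ 1/CL: new value = 64.4 / 3.6667 = 18 μmol/L.

18 μmol/L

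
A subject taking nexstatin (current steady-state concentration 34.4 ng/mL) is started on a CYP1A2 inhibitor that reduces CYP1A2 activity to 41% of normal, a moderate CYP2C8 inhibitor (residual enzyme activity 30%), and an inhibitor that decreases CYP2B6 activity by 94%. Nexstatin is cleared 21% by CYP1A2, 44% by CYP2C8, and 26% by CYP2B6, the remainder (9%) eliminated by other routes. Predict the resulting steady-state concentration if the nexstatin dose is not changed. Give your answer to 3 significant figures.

106 ng/mL

CYP1A2: 0.21 × 0.41 = 0.0861
CYP2C8: 0.44 × 0.3 = 0.132
CYP2B6: 0.26 × 0.06 = 0.0156
Other: 0.09 (unchanged)
Relative clearance = 0.0861 + 0.132 + 0.0156 + 0.09 = 0.3237.
Steady-state concentration ∝ 1/CL: new value = 34.4 / 0.3237 = 106 ng/mL.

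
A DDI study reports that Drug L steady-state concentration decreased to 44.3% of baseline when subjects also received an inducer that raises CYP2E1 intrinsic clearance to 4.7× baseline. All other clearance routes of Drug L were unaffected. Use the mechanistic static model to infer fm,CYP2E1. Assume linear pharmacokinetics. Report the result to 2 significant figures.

Let fm be the CYP2E1 fraction. New clearance relative to baseline = fm × 4.7 + (1 − fm).
Steady-state concentration ratio = 1 / (new CL fraction), so new CL fraction = 1 / 0.443 = 2.257.
fm × 4.7 + 1 − fm = 2.257  ⇒  fm × (4.7 − 1) = 1.257  ⇒  fm = 0.34.

0.34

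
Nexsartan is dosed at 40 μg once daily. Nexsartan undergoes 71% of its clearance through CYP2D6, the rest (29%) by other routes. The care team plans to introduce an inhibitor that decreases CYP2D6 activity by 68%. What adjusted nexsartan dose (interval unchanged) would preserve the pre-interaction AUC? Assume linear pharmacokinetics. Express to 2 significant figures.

21 μg

The CYP2D6 pathway (71% of clearance) drops to 0.32× activity: 0.71 × 0.32 = 0.2272.
The remaining 29% of clearance is unaffected.
CL_new/CL_old = 0.2272 + 0.29 = 0.5172.
To maintain the same steady-state level, dose must scale with clearance: new dose = 40 × 0.5172 = 21 μg.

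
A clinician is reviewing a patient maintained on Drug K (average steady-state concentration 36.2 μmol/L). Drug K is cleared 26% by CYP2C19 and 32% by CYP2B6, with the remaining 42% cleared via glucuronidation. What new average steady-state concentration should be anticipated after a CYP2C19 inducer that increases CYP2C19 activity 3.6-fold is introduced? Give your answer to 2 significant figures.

The CYP2C19 pathway (26% of clearance) rises to 3.6× activity: 0.26 × 3.6 = 0.936.
CYP2B6 (32%) and the residual 42% are unaffected.
New clearance relative to baseline: 0.936 + 0.32 + 0.42 = 1.676.
With dosing unchanged, average steady-state concentration scales as 1/CL: 36.2 / 1.676 = 22 μmol/L.

22 μmol/L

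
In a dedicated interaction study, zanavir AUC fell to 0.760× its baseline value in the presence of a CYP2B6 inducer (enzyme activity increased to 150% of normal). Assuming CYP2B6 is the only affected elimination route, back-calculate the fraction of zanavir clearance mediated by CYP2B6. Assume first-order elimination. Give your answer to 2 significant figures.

Call the CYP2B6 fraction fm. After the interaction, CL_new/CL_old = fm × 1.5 + (1 − fm).
AUC ratio = 1 / (new CL fraction), so new CL fraction = 1 / 0.760 = 1.316.
fm × 1.5 + 1 − fm = 1.316  ⇒  fm × (1.5 − 1) = 0.3158  ⇒  fm = 0.63.

0.63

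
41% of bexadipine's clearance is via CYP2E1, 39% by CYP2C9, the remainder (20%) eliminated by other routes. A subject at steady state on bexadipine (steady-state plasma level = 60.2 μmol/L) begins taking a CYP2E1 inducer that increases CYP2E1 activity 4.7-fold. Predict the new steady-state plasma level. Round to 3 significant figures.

The CYP2E1 pathway (41% of clearance) rises to 4.7× activity: 0.41 × 4.7 = 1.927.
CYP2C9 (39%) and the residual 20% are unaffected.
CL_new/CL_old = 1.927 + 0.39 + 0.2 = 2.517.
New steady-state plasma level = baseline ÷ relative clearance = 60.2 / 2.517 = 23.9 μmol/L.

23.9 μmol/L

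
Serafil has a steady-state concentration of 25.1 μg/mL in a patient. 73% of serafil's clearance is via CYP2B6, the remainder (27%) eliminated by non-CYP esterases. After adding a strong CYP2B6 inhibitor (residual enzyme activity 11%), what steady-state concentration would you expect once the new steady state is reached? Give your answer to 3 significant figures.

71.7 μg/mL

CYP2B6: 0.73 × 0.11 = 0.0803
Other: 0.27 (unchanged)
New clearance relative to baseline: 0.0803 + 0.27 = 0.3503.
With dosing unchanged, steady-state concentration scales as 1/CL: 25.1 / 0.3503 = 71.7 μg/mL.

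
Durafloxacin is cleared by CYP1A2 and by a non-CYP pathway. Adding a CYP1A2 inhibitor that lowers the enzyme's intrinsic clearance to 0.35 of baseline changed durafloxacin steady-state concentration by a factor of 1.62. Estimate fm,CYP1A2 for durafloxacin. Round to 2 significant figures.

CL'/CL = 1 / 1.62 = 0.6173
0.35·fm + (1 − fm) = 0.6173
fm = (0.6173 − 1) / (0.35 − 1) = 0.59

0.59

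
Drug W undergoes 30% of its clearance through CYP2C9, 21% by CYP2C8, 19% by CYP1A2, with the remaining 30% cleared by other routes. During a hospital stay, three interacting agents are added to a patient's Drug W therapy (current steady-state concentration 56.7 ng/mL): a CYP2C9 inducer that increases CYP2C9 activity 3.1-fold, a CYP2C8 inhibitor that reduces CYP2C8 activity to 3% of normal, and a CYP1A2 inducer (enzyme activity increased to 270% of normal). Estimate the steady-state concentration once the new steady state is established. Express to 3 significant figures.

CYP2C9: 0.3 × 3.1 = 0.93
CYP2C8: 0.21 × 0.03 = 0.0063
CYP1A2: 0.19 × 2.7 = 0.513
Other: 0.3 (unchanged)
New clearance relative to baseline: 0.93 + 0.0063 + 0.513 + 0.3 = 1.7493.
New steady-state concentration = 56.7 / 1.7493 = 32.4 ng/mL (concentration scales inversely with clearance).

32.4 ng/mL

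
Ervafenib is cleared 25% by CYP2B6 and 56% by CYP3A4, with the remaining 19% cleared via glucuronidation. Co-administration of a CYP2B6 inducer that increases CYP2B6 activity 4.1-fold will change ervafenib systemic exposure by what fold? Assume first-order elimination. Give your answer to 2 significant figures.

0.56

The CYP2B6 pathway (25% of clearance) rises to 4.1× activity: 0.25 × 4.1 = 1.025.
CYP3A4 (56%) and the residual 19% are unaffected.
Relative clearance = 1.025 + 0.56 + 0.19 = 1.775.
Since systemic exposure ∝ 1/CL, the ratio is 1 / 1.775 = 0.56.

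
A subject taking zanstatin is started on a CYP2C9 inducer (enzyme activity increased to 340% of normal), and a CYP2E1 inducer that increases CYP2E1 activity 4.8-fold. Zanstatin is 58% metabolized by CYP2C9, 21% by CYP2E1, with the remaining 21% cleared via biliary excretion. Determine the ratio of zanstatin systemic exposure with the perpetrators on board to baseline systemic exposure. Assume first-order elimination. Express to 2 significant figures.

The CYP2C9 pathway (58% of clearance) increases to 3.4× activity: 0.58 × 3.4 = 1.972.
The CYP2E1 pathway (21% of clearance) is boosted to 4.8× activity: 0.21 × 4.8 = 1.008.
The remaining 21% of clearance is unaffected.
New clearance relative to baseline: 1.972 + 1.008 + 0.21 = 3.19.
Systemic exposure ∝ 1/CL: fold-change = 1 / 3.19 = 0.31.

0.31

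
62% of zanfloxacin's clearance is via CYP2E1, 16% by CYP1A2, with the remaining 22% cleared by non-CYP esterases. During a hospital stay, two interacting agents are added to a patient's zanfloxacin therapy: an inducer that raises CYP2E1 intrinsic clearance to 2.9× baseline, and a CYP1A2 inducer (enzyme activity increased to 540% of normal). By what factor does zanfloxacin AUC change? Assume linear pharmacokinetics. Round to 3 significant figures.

The CYP2E1 pathway (62% of clearance) increases to 2.9× activity: 0.62 × 2.9 = 1.798.
The CYP1A2 pathway (16% of clearance) is boosted to 5.4× activity: 0.16 × 5.4 = 0.864.
Non-CYP routes (22%) are unchanged.
New clearance relative to baseline: 1.798 + 0.864 + 0.22 = 2.882.
Because AUC varies inversely with clearance, the combined effect is 1 / 2.882 = 0.347.

0.347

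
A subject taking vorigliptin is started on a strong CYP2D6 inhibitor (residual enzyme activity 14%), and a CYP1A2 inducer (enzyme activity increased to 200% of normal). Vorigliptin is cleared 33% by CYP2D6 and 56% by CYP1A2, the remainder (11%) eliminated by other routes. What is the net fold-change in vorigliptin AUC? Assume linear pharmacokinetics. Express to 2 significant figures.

The CYP2D6 pathway (33% of clearance) falls to 0.14× activity: 0.33 × 0.14 = 0.0462.
The CYP1A2 pathway (56% of clearance) is boosted to 2× activity: 0.56 × 2 = 1.12.
The remaining 11% of clearance is unaffected.
New clearance relative to baseline: 0.0462 + 1.12 + 0.11 = 1.2762.
AUC ∝ 1/CL: fold-change = 1 / 1.2762 = 0.78.

0.78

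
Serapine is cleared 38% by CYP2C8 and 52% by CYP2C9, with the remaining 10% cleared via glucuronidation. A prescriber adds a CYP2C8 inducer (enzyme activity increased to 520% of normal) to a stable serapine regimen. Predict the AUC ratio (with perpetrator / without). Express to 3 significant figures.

0.385

CYP2C8: 0.38 × 5.2 = 1.976
CYP2C9: 0.52 (unchanged)
Other: 0.1 (unchanged)
Relative clearance = 1.976 + 0.52 + 0.1 = 2.596.
AUC is inversely proportional to clearance, so the fold-change is 1 / 2.596 = 0.385.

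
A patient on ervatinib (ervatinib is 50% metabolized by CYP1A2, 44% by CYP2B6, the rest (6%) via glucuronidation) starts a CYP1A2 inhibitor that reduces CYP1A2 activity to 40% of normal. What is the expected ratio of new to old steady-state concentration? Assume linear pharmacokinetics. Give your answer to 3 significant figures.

The CYP1A2 pathway (50% of clearance) falls to 0.4× activity: 0.5 × 0.4 = 0.2.
CYP2B6 (44%) and the residual 6% are unaffected.
CL_new/CL_old = 0.2 + 0.44 + 0.06 = 0.7.
Steady-state concentration is inversely proportional to clearance, so the fold-change is 1 / 0.7 = 1.43.

1.43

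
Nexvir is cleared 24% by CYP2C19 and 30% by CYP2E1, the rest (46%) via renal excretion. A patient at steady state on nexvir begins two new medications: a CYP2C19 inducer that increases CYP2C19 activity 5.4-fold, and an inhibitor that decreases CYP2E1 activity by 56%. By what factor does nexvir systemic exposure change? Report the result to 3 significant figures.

0.530

The CYP2C19 pathway (24% of clearance) is boosted to 5.4× activity: 0.24 × 5.4 = 1.296.
The CYP2E1 pathway (30% of clearance) falls to 0.44× activity: 0.3 × 0.44 = 0.132.
The remaining 46% of clearance is unaffected.
CL_new/CL_old = 1.296 + 0.132 + 0.46 = 1.888.
Net systemic exposure ratio = 1 / 1.888 = 0.530.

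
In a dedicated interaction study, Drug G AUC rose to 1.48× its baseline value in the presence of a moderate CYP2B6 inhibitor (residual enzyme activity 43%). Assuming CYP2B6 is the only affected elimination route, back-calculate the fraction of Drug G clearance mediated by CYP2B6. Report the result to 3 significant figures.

0.569

Let x = fm,CYP2B6. Because AUC ∝ 1/CL, relative clearance fell to 1/1.48 = 0.6757.
Setting x·0.43 + (1 − x) = 0.6757 and solving: x = (0.6757 − 1)/(0.43 − 1) = 0.569.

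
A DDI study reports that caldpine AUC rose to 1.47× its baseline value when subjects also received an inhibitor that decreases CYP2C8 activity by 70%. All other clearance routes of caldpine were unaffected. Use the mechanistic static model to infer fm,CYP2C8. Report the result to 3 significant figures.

0.457

Let x = fm,CYP2C8. Because AUC ∝ 1/CL, relative clearance fell to 1/1.47 = 0.6803.
Setting x·0.3 + (1 − x) = 0.6803 and solving: x = (0.6803 − 1)/(0.3 − 1) = 0.457.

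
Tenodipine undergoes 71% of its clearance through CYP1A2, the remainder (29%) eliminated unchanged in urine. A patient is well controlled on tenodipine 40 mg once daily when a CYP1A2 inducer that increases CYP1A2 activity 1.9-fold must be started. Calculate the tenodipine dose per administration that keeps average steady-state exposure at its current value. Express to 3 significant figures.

65.6 mg

The CYP1A2 pathway (71% of clearance) increases to 1.9× activity: 0.71 × 1.9 = 1.349.
The remaining 29% of clearance is unaffected.
New clearance relative to baseline: 1.349 + 0.29 = 1.639.
Css,avg = (dose rate)/CL, so holding Css fixed requires dose ∝ CL: 40 × 1.639 = 65.6 mg.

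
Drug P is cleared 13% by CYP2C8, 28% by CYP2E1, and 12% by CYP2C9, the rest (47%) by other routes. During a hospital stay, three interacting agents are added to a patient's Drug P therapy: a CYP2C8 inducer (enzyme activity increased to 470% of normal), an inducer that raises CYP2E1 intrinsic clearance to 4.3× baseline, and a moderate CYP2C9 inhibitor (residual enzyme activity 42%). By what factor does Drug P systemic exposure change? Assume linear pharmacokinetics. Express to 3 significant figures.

0.428

The CYP2C8 pathway (13% of clearance) is boosted to 4.7× activity: 0.13 × 4.7 = 0.611.
The CYP2E1 pathway (28% of clearance) rises to 4.3× activity: 0.28 × 4.3 = 1.204.
The CYP2C9 pathway (12% of clearance) drops to 0.42× activity: 0.12 × 0.42 = 0.0504.
Non-CYP routes (47%) are unchanged.
New clearance relative to baseline: 0.611 + 1.204 + 0.0504 + 0.47 = 2.3354.
Systemic exposure ∝ 1/CL: fold-change = 1 / 2.3354 = 0.428.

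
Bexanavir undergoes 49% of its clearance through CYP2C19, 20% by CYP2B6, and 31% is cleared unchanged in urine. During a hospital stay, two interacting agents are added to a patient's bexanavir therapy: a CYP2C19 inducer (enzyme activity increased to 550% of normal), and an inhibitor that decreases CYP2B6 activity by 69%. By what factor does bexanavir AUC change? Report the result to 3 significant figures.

0.326

CYP2C19: 0.49 × 5.5 = 2.695
CYP2B6: 0.2 × 0.31 = 0.062
Other: 0.31 (unchanged)
New clearance relative to baseline: 2.695 + 0.062 + 0.31 = 3.067.
AUC ∝ 1/CL: fold-change = 1 / 3.067 = 0.326.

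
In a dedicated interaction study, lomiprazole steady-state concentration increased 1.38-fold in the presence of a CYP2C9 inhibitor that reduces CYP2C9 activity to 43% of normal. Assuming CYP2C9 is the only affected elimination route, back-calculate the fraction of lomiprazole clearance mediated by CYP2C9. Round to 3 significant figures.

CL'/CL = 1 / 1.38 = 0.7246
0.43·fm + (1 − fm) = 0.7246
fm = (0.7246 − 1) / (0.43 − 1) = 0.483

0.483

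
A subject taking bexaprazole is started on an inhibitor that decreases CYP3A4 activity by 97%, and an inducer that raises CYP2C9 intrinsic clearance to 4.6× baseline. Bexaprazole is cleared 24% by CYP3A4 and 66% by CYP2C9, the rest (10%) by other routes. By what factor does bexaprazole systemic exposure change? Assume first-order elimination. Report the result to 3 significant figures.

The CYP3A4 pathway (24% of clearance) drops to 0.03× activity: 0.24 × 0.03 = 0.0072.
The CYP2C9 pathway (66% of clearance) is boosted to 4.6× activity: 0.66 × 4.6 = 3.036.
Non-CYP routes (10%) are unchanged.
CL_new/CL_old = 0.0072 + 3.036 + 0.1 = 3.1432.
Because systemic exposure varies inversely with clearance, the combined effect is 1 / 3.1432 = 0.318.

0.318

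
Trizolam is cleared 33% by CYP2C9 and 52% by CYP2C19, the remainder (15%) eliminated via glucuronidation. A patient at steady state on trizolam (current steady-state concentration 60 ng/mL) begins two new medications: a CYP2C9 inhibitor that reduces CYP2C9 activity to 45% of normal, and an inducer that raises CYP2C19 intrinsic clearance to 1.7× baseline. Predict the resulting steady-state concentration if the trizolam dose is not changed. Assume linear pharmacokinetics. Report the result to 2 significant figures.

The CYP2C9 pathway (33% of clearance) drops to 0.45× activity: 0.33 × 0.45 = 0.1485.
The CYP2C19 pathway (52% of clearance) rises to 1.7× activity: 0.52 × 1.7 = 0.884.
The remaining 15% of clearance is unaffected.
New clearance relative to baseline: 0.1485 + 0.884 + 0.15 = 1.1825.
Dividing the baseline by the relative clearance: 60 / 1.1825 = 51 ng/mL.

51 ng/mL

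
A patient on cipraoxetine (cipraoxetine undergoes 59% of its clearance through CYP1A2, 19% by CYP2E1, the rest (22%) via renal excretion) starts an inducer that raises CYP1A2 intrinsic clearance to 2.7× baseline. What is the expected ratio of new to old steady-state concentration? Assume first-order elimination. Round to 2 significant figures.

The CYP1A2 pathway (59% of clearance) is boosted to 2.7× activity: 0.59 × 2.7 = 1.593.
CYP2E1 (19%) and the residual 22% are unaffected.
CL_new/CL_old = 1.593 + 0.19 + 0.22 = 2.003.
Since steady-state concentration ∝ 1/CL, the ratio is 1 / 2.003 = 0.50.

0.50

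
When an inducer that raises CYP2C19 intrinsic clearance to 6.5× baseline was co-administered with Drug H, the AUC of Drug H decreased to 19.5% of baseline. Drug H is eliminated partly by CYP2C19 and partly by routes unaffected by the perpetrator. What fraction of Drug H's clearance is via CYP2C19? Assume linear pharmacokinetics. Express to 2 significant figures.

Write x for the fraction cleared via CYP2C19. The observed AUC change means clearance rose to 1/0.195 = 5.128 of baseline.
Only the CYP2C19 route changed, so 5.128 = x·6.5 + (1 − x), giving x = 0.75.

0.75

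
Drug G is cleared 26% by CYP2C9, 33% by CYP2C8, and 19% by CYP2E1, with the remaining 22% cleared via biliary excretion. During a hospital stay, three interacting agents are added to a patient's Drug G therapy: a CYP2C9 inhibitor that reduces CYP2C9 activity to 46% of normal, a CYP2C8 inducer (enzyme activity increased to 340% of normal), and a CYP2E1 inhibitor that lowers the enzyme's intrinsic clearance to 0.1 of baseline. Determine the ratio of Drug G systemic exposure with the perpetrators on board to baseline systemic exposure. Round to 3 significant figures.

The CYP2C9 pathway (26% of clearance) is reduced to 0.46× activity: 0.26 × 0.46 = 0.1196.
The CYP2C8 pathway (33% of clearance) increases to 3.4× activity: 0.33 × 3.4 = 1.122.
The CYP2E1 pathway (19% of clearance) drops to 0.1× activity: 0.19 × 0.1 = 0.019.
Non-CYP routes (22%) are unchanged.
New clearance relative to baseline: 0.1196 + 1.122 + 0.019 + 0.22 = 1.4806.
Because systemic exposure varies inversely with clearance, the combined effect is 1 / 1.4806 = 0.675.

0.675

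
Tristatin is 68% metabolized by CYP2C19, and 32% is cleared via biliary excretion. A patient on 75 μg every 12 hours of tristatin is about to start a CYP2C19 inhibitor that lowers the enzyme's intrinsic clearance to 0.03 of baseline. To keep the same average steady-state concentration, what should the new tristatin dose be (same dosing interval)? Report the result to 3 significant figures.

25.5 μg

CYP2C19: 0.68 × 0.03 = 0.0204
Other: 0.32 (unchanged)
Relative clearance = 0.0204 + 0.32 = 0.3404.
Exposure is unchanged when dose changes in proportion to clearance. New dose = 75 μg × 0.3404 = 25.5 μg.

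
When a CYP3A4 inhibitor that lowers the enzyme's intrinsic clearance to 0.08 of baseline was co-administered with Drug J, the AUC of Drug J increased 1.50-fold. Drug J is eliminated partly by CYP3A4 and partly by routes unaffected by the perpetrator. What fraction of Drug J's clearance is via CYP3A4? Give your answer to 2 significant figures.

0.36

CL'/CL = 1 / 1.50 = 0.6667
0.08·fm + (1 − fm) = 0.6667
fm = (0.6667 − 1) / (0.08 − 1) = 0.36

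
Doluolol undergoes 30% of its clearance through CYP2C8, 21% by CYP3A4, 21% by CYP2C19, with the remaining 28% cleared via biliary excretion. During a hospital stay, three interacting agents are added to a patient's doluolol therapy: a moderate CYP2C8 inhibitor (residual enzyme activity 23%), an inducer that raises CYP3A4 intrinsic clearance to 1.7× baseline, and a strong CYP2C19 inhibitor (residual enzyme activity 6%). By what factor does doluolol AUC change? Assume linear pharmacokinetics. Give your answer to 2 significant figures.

The CYP2C8 pathway (30% of clearance) is reduced to 0.23× activity: 0.3 × 0.23 = 0.069.
The CYP3A4 pathway (21% of clearance) is boosted to 1.7× activity: 0.21 × 1.7 = 0.357.
The CYP2C19 pathway (21% of clearance) is reduced to 0.06× activity: 0.21 × 0.06 = 0.0126.
Non-CYP routes (28%) are unchanged.
CL_new/CL_old = 0.069 + 0.357 + 0.0126 + 0.28 = 0.7186.
AUC ∝ 1/CL: fold-change = 1 / 0.7186 = 1.4.

1.4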